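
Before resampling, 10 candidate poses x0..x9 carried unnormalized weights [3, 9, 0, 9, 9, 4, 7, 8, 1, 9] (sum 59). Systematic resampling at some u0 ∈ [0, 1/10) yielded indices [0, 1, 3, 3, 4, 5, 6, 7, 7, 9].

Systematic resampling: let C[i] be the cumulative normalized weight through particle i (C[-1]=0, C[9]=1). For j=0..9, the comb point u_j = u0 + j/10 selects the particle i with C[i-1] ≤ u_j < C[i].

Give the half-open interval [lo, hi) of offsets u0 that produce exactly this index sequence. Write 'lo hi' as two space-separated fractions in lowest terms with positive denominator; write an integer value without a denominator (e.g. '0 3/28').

1/118 9/295

C = [3/59, 12/59, 12/59, 21/59, 30/59, 34/59, 41/59, 49/59, 50/59, 1]
j=0 picked index 0: u0 ∈ [0, 3/59)
j=1 picked index 1: u0 ∈ [-29/590, 61/590)
j=2 picked index 3: u0 ∈ [1/295, 46/295)
j=3 picked index 3: u0 ∈ [-57/590, 33/590)
j=4 picked index 4: u0 ∈ [-13/295, 32/295)
j=5 picked index 5: u0 ∈ [1/118, 9/118)
j=6 picked index 6: u0 ∈ [-7/295, 28/295)
j=7 picked index 7: u0 ∈ [-3/590, 77/590)
j=8 picked index 7: u0 ∈ [-31/295, 9/295)
j=9 picked index 9: u0 ∈ [-31/590, 1/10)
intersection: [1/118, 9/295)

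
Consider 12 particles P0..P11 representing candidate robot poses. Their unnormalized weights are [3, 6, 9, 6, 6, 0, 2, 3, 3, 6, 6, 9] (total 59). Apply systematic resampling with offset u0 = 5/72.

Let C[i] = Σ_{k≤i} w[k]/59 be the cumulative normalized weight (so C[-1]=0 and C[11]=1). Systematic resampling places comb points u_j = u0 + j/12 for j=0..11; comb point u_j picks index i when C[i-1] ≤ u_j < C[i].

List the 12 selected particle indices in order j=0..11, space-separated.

C = [3/59, 9/59, 18/59, 24/59, 30/59, 30/59, 32/59, 35/59, 38/59, 44/59, 50/59, 1]
j=0: u_0=5/72 ∈ [3/59, 9/59) → index 1
j=1: u_1=11/72 ∈ [9/59, 18/59) → index 2
j=2: u_2=17/72 ∈ [9/59, 18/59) → index 2
j=3: u_3=23/72 ∈ [18/59, 24/59) → index 3
j=4: u_4=29/72 ∈ [18/59, 24/59) → index 3
j=5: u_5=35/72 ∈ [24/59, 30/59) → index 4
j=6: u_6=41/72 ∈ [32/59, 35/59) → index 7
j=7: u_7=47/72 ∈ [38/59, 44/59) → index 9
j=8: u_8=53/72 ∈ [38/59, 44/59) → index 9
j=9: u_9=59/72 ∈ [44/59, 50/59) → index 10
j=10: u_10=65/72 ∈ [50/59, 1) → index 11
j=11: u_11=71/72 ∈ [50/59, 1) → index 11

1 2 2 3 3 4 7 9 9 10 11 11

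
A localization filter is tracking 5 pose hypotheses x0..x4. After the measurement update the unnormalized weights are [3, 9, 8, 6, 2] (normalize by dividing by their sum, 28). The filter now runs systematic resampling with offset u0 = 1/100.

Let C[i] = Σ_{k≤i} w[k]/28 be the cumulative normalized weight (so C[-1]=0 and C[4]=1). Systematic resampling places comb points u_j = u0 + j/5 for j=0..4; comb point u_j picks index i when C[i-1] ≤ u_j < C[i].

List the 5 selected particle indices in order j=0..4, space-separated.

0 1 1 2 3

C = [3/28, 3/7, 5/7, 13/14, 1]
j=0: u_0=1/100 ∈ [0, 3/28) → index 0
j=1: u_1=21/100 ∈ [3/28, 3/7) → index 1
j=2: u_2=41/100 ∈ [3/28, 3/7) → index 1
j=3: u_3=61/100 ∈ [3/7, 5/7) → index 2
j=4: u_4=81/100 ∈ [5/7, 13/14) → index 3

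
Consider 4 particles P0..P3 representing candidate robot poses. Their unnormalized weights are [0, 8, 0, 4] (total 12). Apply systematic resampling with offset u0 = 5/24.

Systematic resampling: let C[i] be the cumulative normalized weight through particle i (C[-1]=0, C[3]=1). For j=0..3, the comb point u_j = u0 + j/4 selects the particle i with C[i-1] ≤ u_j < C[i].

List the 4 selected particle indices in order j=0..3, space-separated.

1 1 3 3

C = [0, 2/3, 2/3, 1]
j=0: u_0=5/24 ∈ [0, 2/3) → index 1
j=1: u_1=11/24 ∈ [0, 2/3) → index 1
j=2: u_2=17/24 ∈ [2/3, 1) → index 3
j=3: u_3=23/24 ∈ [2/3, 1) → index 3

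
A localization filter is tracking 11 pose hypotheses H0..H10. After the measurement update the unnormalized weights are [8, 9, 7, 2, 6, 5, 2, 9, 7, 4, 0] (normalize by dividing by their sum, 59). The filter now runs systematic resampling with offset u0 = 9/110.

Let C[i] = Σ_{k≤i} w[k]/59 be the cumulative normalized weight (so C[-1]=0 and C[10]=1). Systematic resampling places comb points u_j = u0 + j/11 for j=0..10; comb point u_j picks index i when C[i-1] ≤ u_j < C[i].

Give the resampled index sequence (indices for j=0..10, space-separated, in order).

C = [8/59, 17/59, 24/59, 26/59, 32/59, 37/59, 39/59, 48/59, 55/59, 1, 1]
j=0: u_0=9/110 ∈ [0, 8/59) → index 0
j=1: u_1=19/110 ∈ [8/59, 17/59) → index 1
j=2: u_2=29/110 ∈ [8/59, 17/59) → index 1
j=3: u_3=39/110 ∈ [17/59, 24/59) → index 2
j=4: u_4=49/110 ∈ [26/59, 32/59) → index 4
j=5: u_5=59/110 ∈ [26/59, 32/59) → index 4
j=6: u_6=69/110 ∈ [37/59, 39/59) → index 6
j=7: u_7=79/110 ∈ [39/59, 48/59) → index 7
j=8: u_8=89/110 ∈ [39/59, 48/59) → index 7
j=9: u_9=9/10 ∈ [48/59, 55/59) → index 8
j=10: u_10=109/110 ∈ [55/59, 1) → index 9

0 1 1 2 4 4 6 7 7 8 9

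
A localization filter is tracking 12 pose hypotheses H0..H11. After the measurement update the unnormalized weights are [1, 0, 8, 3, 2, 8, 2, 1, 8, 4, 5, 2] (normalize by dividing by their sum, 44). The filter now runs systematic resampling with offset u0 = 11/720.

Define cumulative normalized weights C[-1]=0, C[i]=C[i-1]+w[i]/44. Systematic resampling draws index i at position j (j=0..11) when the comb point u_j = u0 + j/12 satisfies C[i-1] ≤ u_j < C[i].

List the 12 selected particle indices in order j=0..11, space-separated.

C = [1/44, 1/44, 9/44, 3/11, 7/22, 1/2, 6/11, 25/44, 3/4, 37/44, 21/22, 1]
j=0: u_0=11/720 ∈ [0, 1/44) → index 0
j=1: u_1=71/720 ∈ [1/44, 9/44) → index 2
j=2: u_2=131/720 ∈ [1/44, 9/44) → index 2
j=3: u_3=191/720 ∈ [9/44, 3/11) → index 3
j=4: u_4=251/720 ∈ [7/22, 1/2) → index 5
j=5: u_5=311/720 ∈ [7/22, 1/2) → index 5
j=6: u_6=371/720 ∈ [1/2, 6/11) → index 6
j=7: u_7=431/720 ∈ [25/44, 3/4) → index 8
j=8: u_8=491/720 ∈ [25/44, 3/4) → index 8
j=9: u_9=551/720 ∈ [3/4, 37/44) → index 9
j=10: u_10=611/720 ∈ [37/44, 21/22) → index 10
j=11: u_11=671/720 ∈ [37/44, 21/22) → index 10

0 2 2 3 5 5 6 8 8 9 10 10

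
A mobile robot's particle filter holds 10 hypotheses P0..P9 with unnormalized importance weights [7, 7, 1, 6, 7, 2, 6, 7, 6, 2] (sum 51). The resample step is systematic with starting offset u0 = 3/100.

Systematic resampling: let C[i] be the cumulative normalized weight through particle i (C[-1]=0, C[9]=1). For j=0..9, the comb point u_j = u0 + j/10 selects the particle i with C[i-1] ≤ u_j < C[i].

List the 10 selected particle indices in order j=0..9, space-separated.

C = [7/51, 14/51, 5/17, 7/17, 28/51, 10/17, 12/17, 43/51, 49/51, 1]
j=0: u_0=3/100 ∈ [0, 7/51) → index 0
j=1: u_1=13/100 ∈ [0, 7/51) → index 0
j=2: u_2=23/100 ∈ [7/51, 14/51) → index 1
j=3: u_3=33/100 ∈ [5/17, 7/17) → index 3
j=4: u_4=43/100 ∈ [7/17, 28/51) → index 4
j=5: u_5=53/100 ∈ [7/17, 28/51) → index 4
j=6: u_6=63/100 ∈ [10/17, 12/17) → index 6
j=7: u_7=73/100 ∈ [12/17, 43/51) → index 7
j=8: u_8=83/100 ∈ [12/17, 43/51) → index 7
j=9: u_9=93/100 ∈ [43/51, 49/51) → index 8

0 0 1 3 4 4 6 7 7 8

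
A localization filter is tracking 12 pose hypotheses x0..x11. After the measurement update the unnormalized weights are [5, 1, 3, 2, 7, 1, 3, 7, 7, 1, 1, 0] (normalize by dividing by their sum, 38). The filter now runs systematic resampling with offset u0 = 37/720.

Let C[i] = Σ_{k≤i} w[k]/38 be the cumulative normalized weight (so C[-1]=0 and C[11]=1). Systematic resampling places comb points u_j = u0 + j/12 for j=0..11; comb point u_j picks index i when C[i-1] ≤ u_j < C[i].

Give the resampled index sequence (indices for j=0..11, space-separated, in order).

0 1 2 4 4 4 6 7 7 8 8 9

C = [5/38, 3/19, 9/38, 11/38, 9/19, 1/2, 11/19, 29/38, 18/19, 37/38, 1, 1]
j=0: u_0=37/720 ∈ [0, 5/38) → index 0
j=1: u_1=97/720 ∈ [5/38, 3/19) → index 1
j=2: u_2=157/720 ∈ [3/19, 9/38) → index 2
j=3: u_3=217/720 ∈ [11/38, 9/19) → index 4
j=4: u_4=277/720 ∈ [11/38, 9/19) → index 4
j=5: u_5=337/720 ∈ [11/38, 9/19) → index 4
j=6: u_6=397/720 ∈ [1/2, 11/19) → index 6
j=7: u_7=457/720 ∈ [11/19, 29/38) → index 7
j=8: u_8=517/720 ∈ [11/19, 29/38) → index 7
j=9: u_9=577/720 ∈ [29/38, 18/19) → index 8
j=10: u_10=637/720 ∈ [29/38, 18/19) → index 8
j=11: u_11=697/720 ∈ [18/19, 37/38) → index 9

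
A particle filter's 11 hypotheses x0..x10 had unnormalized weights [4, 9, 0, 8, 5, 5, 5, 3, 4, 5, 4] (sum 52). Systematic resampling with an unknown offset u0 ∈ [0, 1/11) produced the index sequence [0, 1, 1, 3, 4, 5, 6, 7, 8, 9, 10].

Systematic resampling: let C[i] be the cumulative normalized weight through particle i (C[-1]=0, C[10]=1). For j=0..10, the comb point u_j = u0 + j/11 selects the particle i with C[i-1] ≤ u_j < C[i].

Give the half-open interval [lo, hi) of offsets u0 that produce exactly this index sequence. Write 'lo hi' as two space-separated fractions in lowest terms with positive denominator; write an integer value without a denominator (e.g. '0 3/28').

C = [1/13, 1/4, 1/4, 21/52, 1/2, 31/52, 9/13, 3/4, 43/52, 12/13, 1]
j=0 picked index 0: u0 ∈ [0, 1/13)
j=1 picked index 1: u0 ∈ [-2/143, 7/44)
j=2 picked index 1: u0 ∈ [-15/143, 3/44)
j=3 picked index 3: u0 ∈ [-1/44, 75/572)
j=4 picked index 4: u0 ∈ [23/572, 3/22)
j=5 picked index 5: u0 ∈ [1/22, 81/572)
j=6 picked index 6: u0 ∈ [29/572, 21/143)
j=7 picked index 7: u0 ∈ [8/143, 5/44)
j=8 picked index 8: u0 ∈ [1/44, 57/572)
j=9 picked index 9: u0 ∈ [5/572, 15/143)
j=10 picked index 10: u0 ∈ [2/143, 1/11)
intersection: [8/143, 3/44)

8/143 3/44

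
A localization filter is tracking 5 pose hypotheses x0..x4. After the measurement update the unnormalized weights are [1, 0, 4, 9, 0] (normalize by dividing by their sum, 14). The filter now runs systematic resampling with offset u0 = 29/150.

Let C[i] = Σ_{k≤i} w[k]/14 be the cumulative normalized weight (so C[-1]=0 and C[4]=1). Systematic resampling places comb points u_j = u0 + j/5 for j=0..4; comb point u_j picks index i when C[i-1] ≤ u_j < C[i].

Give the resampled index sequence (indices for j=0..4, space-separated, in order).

2 3 3 3 3

C = [1/14, 1/14, 5/14, 1, 1]
j=0: u_0=29/150 ∈ [1/14, 5/14) → index 2
j=1: u_1=59/150 ∈ [5/14, 1) → index 3
j=2: u_2=89/150 ∈ [5/14, 1) → index 3
j=3: u_3=119/150 ∈ [5/14, 1) → index 3
j=4: u_4=149/150 ∈ [5/14, 1) → index 3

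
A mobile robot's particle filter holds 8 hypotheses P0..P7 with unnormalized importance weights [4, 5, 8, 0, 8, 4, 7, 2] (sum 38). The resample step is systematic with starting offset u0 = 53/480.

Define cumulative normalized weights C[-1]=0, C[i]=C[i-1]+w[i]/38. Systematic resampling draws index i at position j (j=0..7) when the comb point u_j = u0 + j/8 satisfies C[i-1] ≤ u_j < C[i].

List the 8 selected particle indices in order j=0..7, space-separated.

C = [2/19, 9/38, 17/38, 17/38, 25/38, 29/38, 18/19, 1]
j=0: u_0=53/480 ∈ [2/19, 9/38) → index 1
j=1: u_1=113/480 ∈ [2/19, 9/38) → index 1
j=2: u_2=173/480 ∈ [9/38, 17/38) → index 2
j=3: u_3=233/480 ∈ [17/38, 25/38) → index 4
j=4: u_4=293/480 ∈ [17/38, 25/38) → index 4
j=5: u_5=353/480 ∈ [25/38, 29/38) → index 5
j=6: u_6=413/480 ∈ [29/38, 18/19) → index 6
j=7: u_7=473/480 ∈ [18/19, 1) → index 7

1 1 2 4 4 5 6 7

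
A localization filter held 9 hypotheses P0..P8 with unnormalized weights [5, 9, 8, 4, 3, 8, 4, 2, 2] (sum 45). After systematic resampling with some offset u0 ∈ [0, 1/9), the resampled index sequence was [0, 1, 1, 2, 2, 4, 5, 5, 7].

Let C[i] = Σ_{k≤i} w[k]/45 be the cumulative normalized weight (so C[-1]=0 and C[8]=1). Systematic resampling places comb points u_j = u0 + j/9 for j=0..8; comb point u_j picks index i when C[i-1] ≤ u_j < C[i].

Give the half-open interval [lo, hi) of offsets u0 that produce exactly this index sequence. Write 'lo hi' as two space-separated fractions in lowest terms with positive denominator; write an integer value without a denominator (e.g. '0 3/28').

C = [1/9, 14/45, 22/45, 26/45, 29/45, 37/45, 41/45, 43/45, 1]
j=0 picked index 0: u0 ∈ [0, 1/9)
j=1 picked index 1: u0 ∈ [0, 1/5)
j=2 picked index 1: u0 ∈ [-1/9, 4/45)
j=3 picked index 2: u0 ∈ [-1/45, 7/45)
j=4 picked index 2: u0 ∈ [-2/15, 2/45)
j=5 picked index 4: u0 ∈ [1/45, 4/45)
j=6 picked index 5: u0 ∈ [-1/45, 7/45)
j=7 picked index 5: u0 ∈ [-2/15, 2/45)
j=8 picked index 7: u0 ∈ [1/45, 1/15)
intersection: [1/45, 2/45)

1/45 2/45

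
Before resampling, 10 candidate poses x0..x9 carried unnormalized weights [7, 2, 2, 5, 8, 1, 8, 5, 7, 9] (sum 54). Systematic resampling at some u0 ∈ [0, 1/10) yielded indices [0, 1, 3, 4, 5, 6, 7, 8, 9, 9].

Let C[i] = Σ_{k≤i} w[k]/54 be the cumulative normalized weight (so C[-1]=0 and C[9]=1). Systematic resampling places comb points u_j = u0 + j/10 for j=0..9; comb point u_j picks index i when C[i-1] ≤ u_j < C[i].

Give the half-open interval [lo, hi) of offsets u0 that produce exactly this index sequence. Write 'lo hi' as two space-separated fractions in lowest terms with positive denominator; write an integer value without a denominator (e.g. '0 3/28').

C = [7/54, 1/6, 11/54, 8/27, 4/9, 25/54, 11/18, 19/27, 5/6, 1]
j=0 picked index 0: u0 ∈ [0, 7/54)
j=1 picked index 1: u0 ∈ [4/135, 1/15)
j=2 picked index 3: u0 ∈ [1/270, 13/135)
j=3 picked index 4: u0 ∈ [-1/270, 13/90)
j=4 picked index 5: u0 ∈ [2/45, 17/270)
j=5 picked index 6: u0 ∈ [-1/27, 1/9)
j=6 picked index 7: u0 ∈ [1/90, 14/135)
j=7 picked index 8: u0 ∈ [1/270, 2/15)
j=8 picked index 9: u0 ∈ [1/30, 1/5)
j=9 picked index 9: u0 ∈ [-1/15, 1/10)
intersection: [2/45, 17/270)

2/45 17/270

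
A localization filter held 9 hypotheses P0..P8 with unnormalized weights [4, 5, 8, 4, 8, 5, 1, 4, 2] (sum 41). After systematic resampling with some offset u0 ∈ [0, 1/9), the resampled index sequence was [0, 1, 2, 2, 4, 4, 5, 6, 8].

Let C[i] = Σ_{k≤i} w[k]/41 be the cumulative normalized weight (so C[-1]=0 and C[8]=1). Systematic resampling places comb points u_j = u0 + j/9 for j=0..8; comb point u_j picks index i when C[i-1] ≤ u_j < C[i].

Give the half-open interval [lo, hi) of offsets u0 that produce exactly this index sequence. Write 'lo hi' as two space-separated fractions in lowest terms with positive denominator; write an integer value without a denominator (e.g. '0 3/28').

25/369 28/369

C = [4/41, 9/41, 17/41, 21/41, 29/41, 34/41, 35/41, 39/41, 1]
j=0 picked index 0: u0 ∈ [0, 4/41)
j=1 picked index 1: u0 ∈ [-5/369, 40/369)
j=2 picked index 2: u0 ∈ [-1/369, 71/369)
j=3 picked index 2: u0 ∈ [-14/123, 10/123)
j=4 picked index 4: u0 ∈ [25/369, 97/369)
j=5 picked index 4: u0 ∈ [-16/369, 56/369)
j=6 picked index 5: u0 ∈ [5/123, 20/123)
j=7 picked index 6: u0 ∈ [19/369, 28/369)
j=8 picked index 8: u0 ∈ [23/369, 1/9)
intersection: [25/369, 28/369)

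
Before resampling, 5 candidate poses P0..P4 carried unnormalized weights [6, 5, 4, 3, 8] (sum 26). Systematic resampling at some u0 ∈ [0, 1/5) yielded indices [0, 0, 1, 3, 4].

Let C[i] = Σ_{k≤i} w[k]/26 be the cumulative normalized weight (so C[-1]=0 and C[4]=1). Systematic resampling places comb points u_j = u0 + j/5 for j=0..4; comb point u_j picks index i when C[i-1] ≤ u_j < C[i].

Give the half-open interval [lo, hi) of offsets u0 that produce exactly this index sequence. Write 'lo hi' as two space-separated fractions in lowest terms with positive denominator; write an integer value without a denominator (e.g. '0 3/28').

C = [3/13, 11/26, 15/26, 9/13, 1]
j=0 picked index 0: u0 ∈ [0, 3/13)
j=1 picked index 0: u0 ∈ [-1/5, 2/65)
j=2 picked index 1: u0 ∈ [-11/65, 3/130)
j=3 picked index 3: u0 ∈ [-3/130, 6/65)
j=4 picked index 4: u0 ∈ [-7/65, 1/5)
intersection: [0, 3/130)

0 3/130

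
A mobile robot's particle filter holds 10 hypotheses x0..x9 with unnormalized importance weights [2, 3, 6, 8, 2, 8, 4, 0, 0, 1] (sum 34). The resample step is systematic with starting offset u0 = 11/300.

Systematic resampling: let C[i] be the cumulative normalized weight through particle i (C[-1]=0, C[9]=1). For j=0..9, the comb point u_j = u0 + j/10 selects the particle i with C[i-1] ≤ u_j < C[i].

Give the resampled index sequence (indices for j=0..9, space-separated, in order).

C = [1/17, 5/34, 11/34, 19/34, 21/34, 29/34, 33/34, 33/34, 33/34, 1]
j=0: u_0=11/300 ∈ [0, 1/17) → index 0
j=1: u_1=41/300 ∈ [1/17, 5/34) → index 1
j=2: u_2=71/300 ∈ [5/34, 11/34) → index 2
j=3: u_3=101/300 ∈ [11/34, 19/34) → index 3
j=4: u_4=131/300 ∈ [11/34, 19/34) → index 3
j=5: u_5=161/300 ∈ [11/34, 19/34) → index 3
j=6: u_6=191/300 ∈ [21/34, 29/34) → index 5
j=7: u_7=221/300 ∈ [21/34, 29/34) → index 5
j=8: u_8=251/300 ∈ [21/34, 29/34) → index 5
j=9: u_9=281/300 ∈ [29/34, 33/34) → index 6

0 1 2 3 3 3 5 5 5 6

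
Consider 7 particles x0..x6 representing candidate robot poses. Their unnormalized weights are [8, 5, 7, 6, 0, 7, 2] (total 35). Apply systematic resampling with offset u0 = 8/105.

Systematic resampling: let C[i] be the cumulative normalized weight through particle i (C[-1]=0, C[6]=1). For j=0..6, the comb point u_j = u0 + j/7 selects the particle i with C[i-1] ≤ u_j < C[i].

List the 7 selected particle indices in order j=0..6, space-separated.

0 0 1 2 3 5 5

C = [8/35, 13/35, 4/7, 26/35, 26/35, 33/35, 1]
j=0: u_0=8/105 ∈ [0, 8/35) → index 0
j=1: u_1=23/105 ∈ [0, 8/35) → index 0
j=2: u_2=38/105 ∈ [8/35, 13/35) → index 1
j=3: u_3=53/105 ∈ [13/35, 4/7) → index 2
j=4: u_4=68/105 ∈ [4/7, 26/35) → index 3
j=5: u_5=83/105 ∈ [26/35, 33/35) → index 5
j=6: u_6=14/15 ∈ [26/35, 33/35) → index 5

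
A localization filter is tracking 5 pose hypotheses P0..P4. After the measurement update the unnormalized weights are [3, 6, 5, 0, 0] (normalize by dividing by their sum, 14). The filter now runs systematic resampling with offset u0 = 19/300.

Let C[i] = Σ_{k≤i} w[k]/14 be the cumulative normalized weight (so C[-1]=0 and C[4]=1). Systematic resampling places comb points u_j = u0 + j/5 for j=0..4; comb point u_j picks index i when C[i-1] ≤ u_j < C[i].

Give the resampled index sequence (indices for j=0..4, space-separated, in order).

0 1 1 2 2

C = [3/14, 9/14, 1, 1, 1]
j=0: u_0=19/300 ∈ [0, 3/14) → index 0
j=1: u_1=79/300 ∈ [3/14, 9/14) → index 1
j=2: u_2=139/300 ∈ [3/14, 9/14) → index 1
j=3: u_3=199/300 ∈ [9/14, 1) → index 2
j=4: u_4=259/300 ∈ [9/14, 1) → index 2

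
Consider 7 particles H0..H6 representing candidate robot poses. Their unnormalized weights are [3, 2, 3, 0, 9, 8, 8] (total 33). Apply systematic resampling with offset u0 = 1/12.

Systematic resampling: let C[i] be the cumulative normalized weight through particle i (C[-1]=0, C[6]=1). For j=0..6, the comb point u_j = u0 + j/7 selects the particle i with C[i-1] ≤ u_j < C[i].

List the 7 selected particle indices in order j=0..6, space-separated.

C = [1/11, 5/33, 8/33, 8/33, 17/33, 25/33, 1]
j=0: u_0=1/12 ∈ [0, 1/11) → index 0
j=1: u_1=19/84 ∈ [5/33, 8/33) → index 2
j=2: u_2=31/84 ∈ [8/33, 17/33) → index 4
j=3: u_3=43/84 ∈ [8/33, 17/33) → index 4
j=4: u_4=55/84 ∈ [17/33, 25/33) → index 5
j=5: u_5=67/84 ∈ [25/33, 1) → index 6
j=6: u_6=79/84 ∈ [25/33, 1) → index 6

0 2 4 4 5 6 6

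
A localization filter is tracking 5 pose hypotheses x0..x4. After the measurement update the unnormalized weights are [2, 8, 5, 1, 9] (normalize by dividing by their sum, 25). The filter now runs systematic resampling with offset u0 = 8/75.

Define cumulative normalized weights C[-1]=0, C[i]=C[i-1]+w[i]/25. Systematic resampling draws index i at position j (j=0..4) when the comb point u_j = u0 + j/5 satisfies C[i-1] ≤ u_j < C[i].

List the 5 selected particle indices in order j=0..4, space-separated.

1 1 2 4 4

C = [2/25, 2/5, 3/5, 16/25, 1]
j=0: u_0=8/75 ∈ [2/25, 2/5) → index 1
j=1: u_1=23/75 ∈ [2/25, 2/5) → index 1
j=2: u_2=38/75 ∈ [2/5, 3/5) → index 2
j=3: u_3=53/75 ∈ [16/25, 1) → index 4
j=4: u_4=68/75 ∈ [16/25, 1) → index 4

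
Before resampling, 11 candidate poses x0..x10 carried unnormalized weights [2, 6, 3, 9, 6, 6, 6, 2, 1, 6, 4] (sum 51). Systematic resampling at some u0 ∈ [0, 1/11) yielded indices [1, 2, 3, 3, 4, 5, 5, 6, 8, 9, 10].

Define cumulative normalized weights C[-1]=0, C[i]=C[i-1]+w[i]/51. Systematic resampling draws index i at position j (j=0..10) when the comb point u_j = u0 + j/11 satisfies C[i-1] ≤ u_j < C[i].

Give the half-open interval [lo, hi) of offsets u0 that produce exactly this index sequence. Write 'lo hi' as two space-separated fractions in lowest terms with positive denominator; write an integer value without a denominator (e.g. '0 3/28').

37/561 43/561

C = [2/51, 8/51, 11/51, 20/51, 26/51, 32/51, 38/51, 40/51, 41/51, 47/51, 1]
j=0 picked index 1: u0 ∈ [2/51, 8/51)
j=1 picked index 2: u0 ∈ [37/561, 70/561)
j=2 picked index 3: u0 ∈ [19/561, 118/561)
j=3 picked index 3: u0 ∈ [-32/561, 67/561)
j=4 picked index 4: u0 ∈ [16/561, 82/561)
j=5 picked index 5: u0 ∈ [31/561, 97/561)
j=6 picked index 5: u0 ∈ [-20/561, 46/561)
j=7 picked index 6: u0 ∈ [-5/561, 61/561)
j=8 picked index 8: u0 ∈ [32/561, 43/561)
j=9 picked index 9: u0 ∈ [-8/561, 58/561)
j=10 picked index 10: u0 ∈ [7/561, 1/11)
intersection: [37/561, 43/561)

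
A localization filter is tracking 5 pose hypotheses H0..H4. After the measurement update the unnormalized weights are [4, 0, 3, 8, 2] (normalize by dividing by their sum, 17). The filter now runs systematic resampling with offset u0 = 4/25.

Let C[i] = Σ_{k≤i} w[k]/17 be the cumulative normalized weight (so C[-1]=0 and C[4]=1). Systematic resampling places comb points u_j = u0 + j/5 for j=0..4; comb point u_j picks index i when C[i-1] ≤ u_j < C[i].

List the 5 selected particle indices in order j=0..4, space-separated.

0 2 3 3 4

C = [4/17, 4/17, 7/17, 15/17, 1]
j=0: u_0=4/25 ∈ [0, 4/17) → index 0
j=1: u_1=9/25 ∈ [4/17, 7/17) → index 2
j=2: u_2=14/25 ∈ [7/17, 15/17) → index 3
j=3: u_3=19/25 ∈ [7/17, 15/17) → index 3
j=4: u_4=24/25 ∈ [15/17, 1) → index 4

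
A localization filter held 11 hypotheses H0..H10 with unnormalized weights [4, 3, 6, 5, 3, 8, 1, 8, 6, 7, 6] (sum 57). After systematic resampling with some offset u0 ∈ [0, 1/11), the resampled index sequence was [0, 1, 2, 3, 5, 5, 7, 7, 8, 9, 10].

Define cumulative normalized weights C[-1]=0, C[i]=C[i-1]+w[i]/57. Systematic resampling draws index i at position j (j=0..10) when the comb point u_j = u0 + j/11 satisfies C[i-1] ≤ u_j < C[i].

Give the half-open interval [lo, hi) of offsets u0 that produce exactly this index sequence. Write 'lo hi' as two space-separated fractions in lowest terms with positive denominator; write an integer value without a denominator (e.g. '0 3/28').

C = [4/57, 7/57, 13/57, 6/19, 7/19, 29/57, 10/19, 2/3, 44/57, 17/19, 1]
j=0 picked index 0: u0 ∈ [0, 4/57)
j=1 picked index 1: u0 ∈ [-13/627, 20/627)
j=2 picked index 2: u0 ∈ [-37/627, 29/627)
j=3 picked index 3: u0 ∈ [-28/627, 9/209)
j=4 picked index 5: u0 ∈ [1/209, 91/627)
j=5 picked index 5: u0 ∈ [-18/209, 34/627)
j=6 picked index 7: u0 ∈ [-4/209, 4/33)
j=7 picked index 7: u0 ∈ [-23/209, 1/33)
j=8 picked index 8: u0 ∈ [-2/33, 28/627)
j=9 picked index 9: u0 ∈ [-29/627, 16/209)
j=10 picked index 10: u0 ∈ [-3/209, 1/11)
intersection: [1/209, 1/33)

1/209 1/33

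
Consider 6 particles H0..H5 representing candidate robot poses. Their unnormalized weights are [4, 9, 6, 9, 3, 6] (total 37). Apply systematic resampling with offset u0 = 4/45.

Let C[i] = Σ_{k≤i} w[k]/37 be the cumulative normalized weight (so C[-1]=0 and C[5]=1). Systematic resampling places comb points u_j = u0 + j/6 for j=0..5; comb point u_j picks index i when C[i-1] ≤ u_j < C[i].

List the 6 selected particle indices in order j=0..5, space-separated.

C = [4/37, 13/37, 19/37, 28/37, 31/37, 1]
j=0: u_0=4/45 ∈ [0, 4/37) → index 0
j=1: u_1=23/90 ∈ [4/37, 13/37) → index 1
j=2: u_2=19/45 ∈ [13/37, 19/37) → index 2
j=3: u_3=53/90 ∈ [19/37, 28/37) → index 3
j=4: u_4=34/45 ∈ [19/37, 28/37) → index 3
j=5: u_5=83/90 ∈ [31/37, 1) → index 5

0 1 2 3 3 5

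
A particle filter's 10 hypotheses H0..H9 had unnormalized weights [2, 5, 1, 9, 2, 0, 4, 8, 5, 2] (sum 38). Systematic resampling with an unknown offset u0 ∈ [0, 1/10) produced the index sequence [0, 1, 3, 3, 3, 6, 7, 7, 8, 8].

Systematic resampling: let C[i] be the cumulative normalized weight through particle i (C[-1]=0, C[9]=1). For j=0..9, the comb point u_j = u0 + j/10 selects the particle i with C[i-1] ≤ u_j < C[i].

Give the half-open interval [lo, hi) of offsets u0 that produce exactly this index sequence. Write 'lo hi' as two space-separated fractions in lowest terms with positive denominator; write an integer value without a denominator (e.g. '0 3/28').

C = [1/19, 7/38, 4/19, 17/38, 1/2, 1/2, 23/38, 31/38, 18/19, 1]
j=0 picked index 0: u0 ∈ [0, 1/19)
j=1 picked index 1: u0 ∈ [-9/190, 8/95)
j=2 picked index 3: u0 ∈ [1/95, 47/190)
j=3 picked index 3: u0 ∈ [-17/190, 14/95)
j=4 picked index 3: u0 ∈ [-18/95, 9/190)
j=5 picked index 6: u0 ∈ [0, 2/19)
j=6 picked index 7: u0 ∈ [1/190, 41/190)
j=7 picked index 7: u0 ∈ [-9/95, 11/95)
j=8 picked index 8: u0 ∈ [3/190, 14/95)
j=9 picked index 8: u0 ∈ [-8/95, 9/190)
intersection: [3/190, 9/190)

3/190 9/190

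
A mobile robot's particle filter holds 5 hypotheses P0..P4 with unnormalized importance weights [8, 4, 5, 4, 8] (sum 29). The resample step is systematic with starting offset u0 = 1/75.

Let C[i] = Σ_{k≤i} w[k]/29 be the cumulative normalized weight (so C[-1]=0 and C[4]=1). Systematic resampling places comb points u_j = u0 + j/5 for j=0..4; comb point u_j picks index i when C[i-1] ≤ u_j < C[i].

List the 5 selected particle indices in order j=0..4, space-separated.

0 0 1 3 4

C = [8/29, 12/29, 17/29, 21/29, 1]
j=0: u_0=1/75 ∈ [0, 8/29) → index 0
j=1: u_1=16/75 ∈ [0, 8/29) → index 0
j=2: u_2=31/75 ∈ [8/29, 12/29) → index 1
j=3: u_3=46/75 ∈ [17/29, 21/29) → index 3
j=4: u_4=61/75 ∈ [21/29, 1) → index 4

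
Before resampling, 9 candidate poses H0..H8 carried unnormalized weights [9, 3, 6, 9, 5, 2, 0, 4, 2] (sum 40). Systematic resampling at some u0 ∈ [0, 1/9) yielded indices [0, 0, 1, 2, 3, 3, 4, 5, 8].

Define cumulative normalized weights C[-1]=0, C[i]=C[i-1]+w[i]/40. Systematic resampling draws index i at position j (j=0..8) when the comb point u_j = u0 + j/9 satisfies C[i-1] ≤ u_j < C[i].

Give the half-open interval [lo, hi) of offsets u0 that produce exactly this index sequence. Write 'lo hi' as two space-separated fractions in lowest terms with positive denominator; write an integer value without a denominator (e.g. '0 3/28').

11/180 13/180

C = [9/40, 3/10, 9/20, 27/40, 4/5, 17/20, 17/20, 19/20, 1]
j=0 picked index 0: u0 ∈ [0, 9/40)
j=1 picked index 0: u0 ∈ [-1/9, 41/360)
j=2 picked index 1: u0 ∈ [1/360, 7/90)
j=3 picked index 2: u0 ∈ [-1/30, 7/60)
j=4 picked index 3: u0 ∈ [1/180, 83/360)
j=5 picked index 3: u0 ∈ [-19/180, 43/360)
j=6 picked index 4: u0 ∈ [1/120, 2/15)
j=7 picked index 5: u0 ∈ [1/45, 13/180)
j=8 picked index 8: u0 ∈ [11/180, 1/9)
intersection: [11/180, 13/180)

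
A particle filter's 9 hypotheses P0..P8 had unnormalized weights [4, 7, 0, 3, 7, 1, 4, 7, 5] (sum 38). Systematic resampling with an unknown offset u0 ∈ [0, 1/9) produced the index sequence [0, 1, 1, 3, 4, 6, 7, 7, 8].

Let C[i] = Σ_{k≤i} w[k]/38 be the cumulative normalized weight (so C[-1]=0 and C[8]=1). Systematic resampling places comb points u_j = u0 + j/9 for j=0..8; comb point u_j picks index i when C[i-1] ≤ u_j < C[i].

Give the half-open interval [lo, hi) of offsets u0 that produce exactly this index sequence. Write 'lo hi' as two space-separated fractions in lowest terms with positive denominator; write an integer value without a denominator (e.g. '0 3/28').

C = [2/19, 11/38, 11/38, 7/19, 21/38, 11/19, 13/19, 33/38, 1]
j=0 picked index 0: u0 ∈ [0, 2/19)
j=1 picked index 1: u0 ∈ [-1/171, 61/342)
j=2 picked index 1: u0 ∈ [-20/171, 23/342)
j=3 picked index 3: u0 ∈ [-5/114, 2/57)
j=4 picked index 4: u0 ∈ [-13/171, 37/342)
j=5 picked index 6: u0 ∈ [4/171, 22/171)
j=6 picked index 7: u0 ∈ [1/57, 23/114)
j=7 picked index 7: u0 ∈ [-16/171, 31/342)
j=8 picked index 8: u0 ∈ [-7/342, 1/9)
intersection: [4/171, 2/57)

4/171 2/57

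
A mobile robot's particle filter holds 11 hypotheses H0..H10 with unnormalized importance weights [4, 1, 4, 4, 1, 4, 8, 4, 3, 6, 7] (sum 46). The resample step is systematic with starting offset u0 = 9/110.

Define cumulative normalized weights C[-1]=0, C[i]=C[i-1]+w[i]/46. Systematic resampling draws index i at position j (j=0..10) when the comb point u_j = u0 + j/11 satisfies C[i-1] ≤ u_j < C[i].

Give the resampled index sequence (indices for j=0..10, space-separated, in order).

C = [2/23, 5/46, 9/46, 13/46, 7/23, 9/23, 13/23, 15/23, 33/46, 39/46, 1]
j=0: u_0=9/110 ∈ [0, 2/23) → index 0
j=1: u_1=19/110 ∈ [5/46, 9/46) → index 2
j=2: u_2=29/110 ∈ [9/46, 13/46) → index 3
j=3: u_3=39/110 ∈ [7/23, 9/23) → index 5
j=4: u_4=49/110 ∈ [9/23, 13/23) → index 6
j=5: u_5=59/110 ∈ [9/23, 13/23) → index 6
j=6: u_6=69/110 ∈ [13/23, 15/23) → index 7
j=7: u_7=79/110 ∈ [33/46, 39/46) → index 9
j=8: u_8=89/110 ∈ [33/46, 39/46) → index 9
j=9: u_9=9/10 ∈ [39/46, 1) → index 10
j=10: u_10=109/110 ∈ [39/46, 1) → index 10

0 2 3 5 6 6 7 9 9 10 10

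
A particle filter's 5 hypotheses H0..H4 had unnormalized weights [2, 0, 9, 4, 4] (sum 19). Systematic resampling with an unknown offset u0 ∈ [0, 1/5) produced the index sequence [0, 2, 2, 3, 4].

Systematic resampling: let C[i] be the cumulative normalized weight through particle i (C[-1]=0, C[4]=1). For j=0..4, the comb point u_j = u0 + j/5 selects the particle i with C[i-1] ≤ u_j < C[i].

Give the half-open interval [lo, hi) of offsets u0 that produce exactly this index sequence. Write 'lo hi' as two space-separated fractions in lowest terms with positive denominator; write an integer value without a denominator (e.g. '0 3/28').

C = [2/19, 2/19, 11/19, 15/19, 1]
j=0 picked index 0: u0 ∈ [0, 2/19)
j=1 picked index 2: u0 ∈ [-9/95, 36/95)
j=2 picked index 2: u0 ∈ [-28/95, 17/95)
j=3 picked index 3: u0 ∈ [-2/95, 18/95)
j=4 picked index 4: u0 ∈ [-1/95, 1/5)
intersection: [0, 2/19)

0 2/19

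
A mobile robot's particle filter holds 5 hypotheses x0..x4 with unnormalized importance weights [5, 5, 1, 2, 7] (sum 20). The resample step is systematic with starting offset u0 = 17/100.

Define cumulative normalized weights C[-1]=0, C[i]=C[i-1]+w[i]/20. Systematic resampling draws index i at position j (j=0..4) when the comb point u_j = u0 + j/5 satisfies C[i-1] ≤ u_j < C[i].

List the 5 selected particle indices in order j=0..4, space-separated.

0 1 3 4 4

C = [1/4, 1/2, 11/20, 13/20, 1]
j=0: u_0=17/100 ∈ [0, 1/4) → index 0
j=1: u_1=37/100 ∈ [1/4, 1/2) → index 1
j=2: u_2=57/100 ∈ [11/20, 13/20) → index 3
j=3: u_3=77/100 ∈ [13/20, 1) → index 4
j=4: u_4=97/100 ∈ [13/20, 1) → index 4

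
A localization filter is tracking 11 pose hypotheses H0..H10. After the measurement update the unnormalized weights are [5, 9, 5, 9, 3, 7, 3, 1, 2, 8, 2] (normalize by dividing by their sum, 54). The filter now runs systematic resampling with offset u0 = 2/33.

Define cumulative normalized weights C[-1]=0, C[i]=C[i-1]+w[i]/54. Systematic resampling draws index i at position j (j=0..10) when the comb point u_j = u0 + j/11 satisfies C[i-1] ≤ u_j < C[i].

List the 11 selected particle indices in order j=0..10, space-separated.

0 1 1 2 3 3 5 5 8 9 10

C = [5/54, 7/27, 19/54, 14/27, 31/54, 19/27, 41/54, 7/9, 22/27, 26/27, 1]
j=0: u_0=2/33 ∈ [0, 5/54) → index 0
j=1: u_1=5/33 ∈ [5/54, 7/27) → index 1
j=2: u_2=8/33 ∈ [5/54, 7/27) → index 1
j=3: u_3=1/3 ∈ [7/27, 19/54) → index 2
j=4: u_4=14/33 ∈ [19/54, 14/27) → index 3
j=5: u_5=17/33 ∈ [19/54, 14/27) → index 3
j=6: u_6=20/33 ∈ [31/54, 19/27) → index 5
j=7: u_7=23/33 ∈ [31/54, 19/27) → index 5
j=8: u_8=26/33 ∈ [7/9, 22/27) → index 8
j=9: u_9=29/33 ∈ [22/27, 26/27) → index 9
j=10: u_10=32/33 ∈ [26/27, 1) → index 10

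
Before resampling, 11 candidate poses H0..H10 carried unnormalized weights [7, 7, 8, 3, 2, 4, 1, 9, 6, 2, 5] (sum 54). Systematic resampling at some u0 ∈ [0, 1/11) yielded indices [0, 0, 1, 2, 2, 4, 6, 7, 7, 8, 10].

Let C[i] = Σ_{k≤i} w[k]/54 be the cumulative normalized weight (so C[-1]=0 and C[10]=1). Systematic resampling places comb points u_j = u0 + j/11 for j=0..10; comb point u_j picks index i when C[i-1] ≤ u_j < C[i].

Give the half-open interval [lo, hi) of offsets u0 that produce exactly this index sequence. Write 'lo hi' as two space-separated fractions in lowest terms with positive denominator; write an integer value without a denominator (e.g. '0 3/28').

C = [7/54, 7/27, 11/27, 25/54, 1/2, 31/54, 16/27, 41/54, 47/54, 49/54, 1]
j=0 picked index 0: u0 ∈ [0, 7/54)
j=1 picked index 0: u0 ∈ [-1/11, 23/594)
j=2 picked index 1: u0 ∈ [-31/594, 23/297)
j=3 picked index 2: u0 ∈ [-4/297, 40/297)
j=4 picked index 2: u0 ∈ [-31/297, 13/297)
j=5 picked index 4: u0 ∈ [5/594, 1/22)
j=6 picked index 6: u0 ∈ [17/594, 14/297)
j=7 picked index 7: u0 ∈ [-13/297, 73/594)
j=8 picked index 7: u0 ∈ [-40/297, 19/594)
j=9 picked index 8: u0 ∈ [-35/594, 31/594)
j=10 picked index 10: u0 ∈ [-1/594, 1/11)
intersection: [17/594, 19/594)

17/594 19/594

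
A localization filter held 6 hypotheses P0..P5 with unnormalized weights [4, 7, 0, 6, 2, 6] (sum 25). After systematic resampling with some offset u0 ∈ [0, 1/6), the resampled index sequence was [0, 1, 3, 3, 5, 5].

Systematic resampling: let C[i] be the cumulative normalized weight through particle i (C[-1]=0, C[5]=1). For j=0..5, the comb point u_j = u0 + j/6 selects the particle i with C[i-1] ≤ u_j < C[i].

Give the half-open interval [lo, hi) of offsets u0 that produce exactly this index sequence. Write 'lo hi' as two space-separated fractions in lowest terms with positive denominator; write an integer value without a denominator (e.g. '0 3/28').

C = [4/25, 11/25, 11/25, 17/25, 19/25, 1]
j=0 picked index 0: u0 ∈ [0, 4/25)
j=1 picked index 1: u0 ∈ [-1/150, 41/150)
j=2 picked index 3: u0 ∈ [8/75, 26/75)
j=3 picked index 3: u0 ∈ [-3/50, 9/50)
j=4 picked index 5: u0 ∈ [7/75, 1/3)
j=5 picked index 5: u0 ∈ [-11/150, 1/6)
intersection: [8/75, 4/25)

8/75 4/25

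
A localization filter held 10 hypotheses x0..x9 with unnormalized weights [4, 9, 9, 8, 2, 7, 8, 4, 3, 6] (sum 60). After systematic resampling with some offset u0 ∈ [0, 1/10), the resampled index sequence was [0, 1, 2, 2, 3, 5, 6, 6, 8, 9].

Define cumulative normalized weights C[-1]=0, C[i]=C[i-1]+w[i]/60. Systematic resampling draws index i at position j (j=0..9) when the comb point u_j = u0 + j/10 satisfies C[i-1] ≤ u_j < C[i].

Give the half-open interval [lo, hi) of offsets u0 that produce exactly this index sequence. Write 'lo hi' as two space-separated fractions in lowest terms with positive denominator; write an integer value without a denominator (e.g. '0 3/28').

C = [1/15, 13/60, 11/30, 1/2, 8/15, 13/20, 47/60, 17/20, 9/10, 1]
j=0 picked index 0: u0 ∈ [0, 1/15)
j=1 picked index 1: u0 ∈ [-1/30, 7/60)
j=2 picked index 2: u0 ∈ [1/60, 1/6)
j=3 picked index 2: u0 ∈ [-1/12, 1/15)
j=4 picked index 3: u0 ∈ [-1/30, 1/10)
j=5 picked index 5: u0 ∈ [1/30, 3/20)
j=6 picked index 6: u0 ∈ [1/20, 11/60)
j=7 picked index 6: u0 ∈ [-1/20, 1/12)
j=8 picked index 8: u0 ∈ [1/20, 1/10)
j=9 picked index 9: u0 ∈ [0, 1/10)
intersection: [1/20, 1/15)

1/20 1/15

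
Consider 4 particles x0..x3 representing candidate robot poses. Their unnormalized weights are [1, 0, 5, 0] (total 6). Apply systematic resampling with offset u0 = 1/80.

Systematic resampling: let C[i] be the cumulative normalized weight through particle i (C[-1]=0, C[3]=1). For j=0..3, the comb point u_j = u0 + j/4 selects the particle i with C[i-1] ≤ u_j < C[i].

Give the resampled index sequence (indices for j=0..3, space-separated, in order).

0 2 2 2

C = [1/6, 1/6, 1, 1]
j=0: u_0=1/80 ∈ [0, 1/6) → index 0
j=1: u_1=21/80 ∈ [1/6, 1) → index 2
j=2: u_2=41/80 ∈ [1/6, 1) → index 2
j=3: u_3=61/80 ∈ [1/6, 1) → index 2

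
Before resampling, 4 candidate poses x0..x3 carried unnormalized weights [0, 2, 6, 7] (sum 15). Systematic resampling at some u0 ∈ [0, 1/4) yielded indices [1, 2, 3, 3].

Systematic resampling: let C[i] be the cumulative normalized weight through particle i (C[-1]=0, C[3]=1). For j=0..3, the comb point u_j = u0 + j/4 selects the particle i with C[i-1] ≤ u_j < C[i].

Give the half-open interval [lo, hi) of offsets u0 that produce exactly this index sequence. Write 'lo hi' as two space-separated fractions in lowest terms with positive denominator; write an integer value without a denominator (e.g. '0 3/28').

C = [0, 2/15, 8/15, 1]
j=0 picked index 1: u0 ∈ [0, 2/15)
j=1 picked index 2: u0 ∈ [-7/60, 17/60)
j=2 picked index 3: u0 ∈ [1/30, 1/2)
j=3 picked index 3: u0 ∈ [-13/60, 1/4)
intersection: [1/30, 2/15)

1/30 2/15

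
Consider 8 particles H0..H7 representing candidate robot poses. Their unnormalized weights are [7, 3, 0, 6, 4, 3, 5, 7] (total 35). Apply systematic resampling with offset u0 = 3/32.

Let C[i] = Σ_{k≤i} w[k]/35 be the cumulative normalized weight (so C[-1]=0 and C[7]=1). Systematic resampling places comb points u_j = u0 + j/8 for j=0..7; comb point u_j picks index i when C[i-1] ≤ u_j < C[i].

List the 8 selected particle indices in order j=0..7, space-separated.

0 1 3 4 5 6 7 7

C = [1/5, 2/7, 2/7, 16/35, 4/7, 23/35, 4/5, 1]
j=0: u_0=3/32 ∈ [0, 1/5) → index 0
j=1: u_1=7/32 ∈ [1/5, 2/7) → index 1
j=2: u_2=11/32 ∈ [2/7, 16/35) → index 3
j=3: u_3=15/32 ∈ [16/35, 4/7) → index 4
j=4: u_4=19/32 ∈ [4/7, 23/35) → index 5
j=5: u_5=23/32 ∈ [23/35, 4/5) → index 6
j=6: u_6=27/32 ∈ [4/5, 1) → index 7
j=7: u_7=31/32 ∈ [4/5, 1) → index 7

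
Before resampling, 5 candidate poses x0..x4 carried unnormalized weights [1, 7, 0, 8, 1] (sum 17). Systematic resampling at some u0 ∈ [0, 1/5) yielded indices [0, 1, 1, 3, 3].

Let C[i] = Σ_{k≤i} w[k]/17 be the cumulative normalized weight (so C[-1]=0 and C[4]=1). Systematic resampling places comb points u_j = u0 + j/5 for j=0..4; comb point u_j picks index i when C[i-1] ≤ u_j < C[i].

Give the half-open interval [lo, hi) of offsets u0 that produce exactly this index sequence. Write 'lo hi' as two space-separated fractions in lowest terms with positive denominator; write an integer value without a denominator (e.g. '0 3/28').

C = [1/17, 8/17, 8/17, 16/17, 1]
j=0 picked index 0: u0 ∈ [0, 1/17)
j=1 picked index 1: u0 ∈ [-12/85, 23/85)
j=2 picked index 1: u0 ∈ [-29/85, 6/85)
j=3 picked index 3: u0 ∈ [-11/85, 29/85)
j=4 picked index 3: u0 ∈ [-28/85, 12/85)
intersection: [0, 1/17)

0 1/17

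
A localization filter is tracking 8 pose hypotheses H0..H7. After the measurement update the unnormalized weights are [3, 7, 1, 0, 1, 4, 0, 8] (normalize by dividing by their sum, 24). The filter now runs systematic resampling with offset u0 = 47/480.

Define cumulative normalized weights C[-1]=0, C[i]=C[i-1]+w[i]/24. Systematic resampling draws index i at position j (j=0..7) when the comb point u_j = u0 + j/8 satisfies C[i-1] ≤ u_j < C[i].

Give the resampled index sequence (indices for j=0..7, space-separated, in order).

0 1 1 4 5 7 7 7

C = [1/8, 5/12, 11/24, 11/24, 1/2, 2/3, 2/3, 1]
j=0: u_0=47/480 ∈ [0, 1/8) → index 0
j=1: u_1=107/480 ∈ [1/8, 5/12) → index 1
j=2: u_2=167/480 ∈ [1/8, 5/12) → index 1
j=3: u_3=227/480 ∈ [11/24, 1/2) → index 4
j=4: u_4=287/480 ∈ [1/2, 2/3) → index 5
j=5: u_5=347/480 ∈ [2/3, 1) → index 7
j=6: u_6=407/480 ∈ [2/3, 1) → index 7
j=7: u_7=467/480 ∈ [2/3, 1) → index 7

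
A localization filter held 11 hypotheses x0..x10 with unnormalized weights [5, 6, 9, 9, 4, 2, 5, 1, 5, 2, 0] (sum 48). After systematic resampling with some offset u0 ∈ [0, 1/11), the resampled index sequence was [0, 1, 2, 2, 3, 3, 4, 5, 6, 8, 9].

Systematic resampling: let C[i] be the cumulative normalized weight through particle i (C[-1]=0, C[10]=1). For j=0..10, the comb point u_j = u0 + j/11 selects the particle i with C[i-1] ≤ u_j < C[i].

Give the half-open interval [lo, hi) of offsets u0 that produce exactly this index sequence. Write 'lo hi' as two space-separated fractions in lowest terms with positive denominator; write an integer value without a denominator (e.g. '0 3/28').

31/528 1/11

C = [5/48, 11/48, 5/12, 29/48, 11/16, 35/48, 5/6, 41/48, 23/24, 1, 1]
j=0 picked index 0: u0 ∈ [0, 5/48)
j=1 picked index 1: u0 ∈ [7/528, 73/528)
j=2 picked index 2: u0 ∈ [25/528, 31/132)
j=3 picked index 2: u0 ∈ [-23/528, 19/132)
j=4 picked index 3: u0 ∈ [7/132, 127/528)
j=5 picked index 3: u0 ∈ [-5/132, 79/528)
j=6 picked index 4: u0 ∈ [31/528, 25/176)
j=7 picked index 5: u0 ∈ [9/176, 49/528)
j=8 picked index 6: u0 ∈ [1/528, 7/66)
j=9 picked index 8: u0 ∈ [19/528, 37/264)
j=10 picked index 9: u0 ∈ [13/264, 1/11)
intersection: [31/528, 1/11)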